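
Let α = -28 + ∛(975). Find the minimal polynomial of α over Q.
m_α(x) = x^3 + 84x^2 + 2352x + 20977

Set β = α + 28 = ∛(975), so β^3 = 975. Then (α + 28)^3 - 975 = 0, i.e. α is a root of g(x) = (x + 28)^3 - 975 = x^3 + 84x^2 + 2352x + 20977. Since g(x) = h(x + 28) where h(x) = x^3 - 975, and h is irreducible over Q (because 975 is not a perfect cube, so h has no rational root, and a monic cubic with no rational root is irreducible), g is also irreducible (irreducibility is preserved under the substitution x → x + 28). Hence m_α(x) = x^3 + 84x^2 + 2352x + 20977.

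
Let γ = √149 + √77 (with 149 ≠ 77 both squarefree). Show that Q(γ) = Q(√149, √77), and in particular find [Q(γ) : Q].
[Q(γ) : Q] = 4 (equivalently, Q(γ) = Q(√149, √77))

Obviously Q(γ) ⊆ Q(√149, √77), and [Q(√149, √77):Q] = 4 (since 149, 77 are distinct squarefree integers > 1 with 11473 not a perfect square). To show equality we compute the minimal polynomial of γ. From γ = √149 + √77: γ^2 = 149 + 2√(11473) + 77 = 226 + 2√(11473), so γ^2 - 226 = 2√(11473); squaring, (γ^2 - 226)^2 = 4·11473, i.e. γ^4 - 452γ^2 + 51076 - 45892 = 0, i.e. γ^4 - 452γ^2 + 5184 = 0. So γ is a root of x^4 - 452x^2 + 5184. This polynomial is irreducible over Q: it has no rational root (each ±√149 ± √77 is irrational), and any factorization into two quadratics over Q would force √(11473) ∈ Q (pairing opposite roots) or √149, √77 ∈ Q (other pairings), all impossible. Hence [Q(γ):Q] = 4 = [Q(√149, √77):Q], so Q(γ) = Q(√149, √77).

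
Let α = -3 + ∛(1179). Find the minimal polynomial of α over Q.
m_α(x) = x^3 + 9x^2 + 27x - 1152

Set β = α + 3 = ∛(1179), so β^3 = 1179. Then (α + 3)^3 - 1179 = 0, i.e. α is a root of g(x) = (x + 3)^3 - 1179 = x^3 + 9x^2 + 27x - 1152. Since g(x) = h(x + 3) where h(x) = x^3 - 1179, and h is irreducible over Q (because 1179 is not a perfect cube, so h has no rational root, and a monic cubic with no rational root is irreducible), g is also irreducible (irreducibility is preserved under the substitution x → x + 3). Hence m_α(x) = x^3 + 9x^2 + 27x - 1152.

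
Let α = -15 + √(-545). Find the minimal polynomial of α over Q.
m_α(x) = x^2 + 30x + 770

From α + 15 = √(-545), squaring gives (α + 15)^2 = -545, i.e. α^2 + 30α + 225 = -545, so α^2 + 30α + 770 = 0. The discriminant of x^2 + 30x + 770 is (30)^2 - 4·(770) = 900 - 3080 = -2180, and 4·(-545) is not a perfect square in Q since -545 is squarefree and ≠ 1. Hence x^2 + 30x + 770 is irreducible over Q and is the minimal polynomial of α.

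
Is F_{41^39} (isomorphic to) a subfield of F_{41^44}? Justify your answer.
No: F_{41^39} is not a subfield of F_{41^44}

F_{p^m} embeds in F_{p^n} iff m | n. Here 39 ∤ 44 (since 44 = 1·39 + 5 with remainder 5 ≠ 0), so F_{41^39} is not a subfield of F_{41^44}. Equivalently: if it were, the tower law would give 39 = [F_{41^39}:F_41] dividing [F_{41^44}:F_41] = 44, contradiction.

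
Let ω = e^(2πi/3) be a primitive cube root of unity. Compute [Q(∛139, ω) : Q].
[Q(∛139, ω) : Q] = 6

[Q(∛139):Q] = 3 (min poly x^3 - 139, irreducible since 139 is not a perfect cube). [Q(ω):Q] = 2 (min poly x^2 + x + 1). Since Q(∛139) ⊂ R and ω ∉ R, we have ω ∉ Q(∛139), so x^2 + x + 1 remains irreducible over Q(∛139) and [Q(∛139, ω) : Q(∛139)] = 2. By the tower law, [Q(∛139, ω) : Q] = 3 · 2 = 6. (In fact Q(∛139, ω) is the splitting field of x^3 - 139 over Q.)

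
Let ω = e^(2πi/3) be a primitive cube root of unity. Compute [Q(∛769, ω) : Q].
[Q(∛769, ω) : Q] = 6

[Q(∛769):Q] = 3 (min poly x^3 - 769, irreducible since 769 is not a perfect cube). [Q(ω):Q] = 2 (min poly x^2 + x + 1). Since Q(∛769) ⊂ R and ω ∉ R, we have ω ∉ Q(∛769), so x^2 + x + 1 remains irreducible over Q(∛769) and [Q(∛769, ω) : Q(∛769)] = 2. By the tower law, [Q(∛769, ω) : Q] = 3 · 2 = 6. (In fact Q(∛769, ω) is the splitting field of x^3 - 769 over Q.)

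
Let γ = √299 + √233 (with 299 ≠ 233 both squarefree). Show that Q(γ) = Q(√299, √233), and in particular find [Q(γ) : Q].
[Q(γ) : Q] = 4 (equivalently, Q(γ) = Q(√299, √233))

Obviously Q(γ) ⊆ Q(√299, √233), and [Q(√299, √233):Q] = 4 (since 299, 233 are distinct squarefree integers > 1 with 69667 not a perfect square). To show equality we compute the minimal polynomial of γ. From γ = √299 + √233: γ^2 = 299 + 2√(69667) + 233 = 532 + 2√(69667), so γ^2 - 532 = 2√(69667); squaring, (γ^2 - 532)^2 = 4·69667, i.e. γ^4 - 1064γ^2 + 283024 - 278668 = 0, i.e. γ^4 - 1064γ^2 + 4356 = 0. So γ is a root of x^4 - 1064x^2 + 4356. This polynomial is irreducible over Q: it has no rational root (each ±√299 ± √233 is irrational), and any factorization into two quadratics over Q would force √(69667) ∈ Q (pairing opposite roots) or √299, √233 ∈ Q (other pairings), all impossible. Hence [Q(γ):Q] = 4 = [Q(√299, √233):Q], so Q(γ) = Q(√299, √233).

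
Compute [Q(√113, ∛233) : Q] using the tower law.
[Q(√113, ∛233) : Q] = 6

Let L = Q(√113, ∛233). Since Q(√113) ⊂ L and [Q(√113):Q] = 2, the tower law gives 2 | [L:Q]. Likewise Q(∛233) ⊂ L with [Q(∛233):Q] = 3 (because 233 is not a perfect cube), so 3 | [L:Q]. As gcd(2,3) = 1, [L:Q] is divisible by 6. Conversely L is generated over Q by √113 and ∛233, so [L:Q] ≤ 2·3 = 6. Therefore [Q(√113, ∛233) : Q] = 6.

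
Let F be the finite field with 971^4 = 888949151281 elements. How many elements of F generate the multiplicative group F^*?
There are φ(888949151280) = 233320808448 primitive elements

F_q^* is cyclic of order q - 1 = 888949151280. A cyclic group of order m has exactly φ(m) generators. Here m = 888949151280 = 2^4 · 3^5 · 5 · 97 · 197 · 2393, so the number of primitive elements is φ(888949151280) = 233320808448.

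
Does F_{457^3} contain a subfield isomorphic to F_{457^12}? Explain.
No: F_{457^12} is not a subfield of F_{457^3}

F_{p^m} embeds in F_{p^n} iff m | n. Here 12 ∤ 3 (since 3 = 0·12 + 3 with remainder 3 ≠ 0), so F_{457^12} is not a subfield of F_{457^3}. Equivalently: if it were, the tower law would give 12 = [F_{457^12}:F_457] dividing [F_{457^3}:F_457] = 3, contradiction.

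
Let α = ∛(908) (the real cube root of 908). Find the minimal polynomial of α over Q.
m_α(x) = x^3 - 908

α satisfies α^3 = 908, so x^3 - 908 annihilates α. By the rational root test, a rational root p/q (in lowest terms) of x^3 - 908 would satisfy p^3 = 908 q^3, forcing q = 1 and p^3 = 908; but 908 is not a perfect cube, contradiction. A monic cubic over Q with no rational root is irreducible (any nontrivial factorization would include a linear factor). Hence x^3 - 908 is the minimal polynomial of α, and in particular [Q(α):Q] = 3.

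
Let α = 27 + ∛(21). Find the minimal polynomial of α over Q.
m_α(x) = x^3 - 81x^2 + 2187x - 19704

Set β = α - 27 = ∛(21), so β^3 = 21. Then (α - 27)^3 - 21 = 0, i.e. α is a root of g(x) = (x - 27)^3 - 21 = x^3 - 81x^2 + 2187x - 19704. Since g(x) = h(x - 27) where h(x) = x^3 - 21, and h is irreducible over Q (because 21 is not a perfect cube, so h has no rational root, and a monic cubic with no rational root is irreducible), g is also irreducible (irreducibility is preserved under the substitution x → x - 27). Hence m_α(x) = x^3 - 81x^2 + 2187x - 19704.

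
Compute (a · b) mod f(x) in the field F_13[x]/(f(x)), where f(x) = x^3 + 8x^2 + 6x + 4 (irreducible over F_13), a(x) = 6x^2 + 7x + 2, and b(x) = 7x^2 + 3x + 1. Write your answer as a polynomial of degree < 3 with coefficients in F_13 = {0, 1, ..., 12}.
a · b ≡ 4x^2 + 3x + 12 (mod f(x))

Multiply in F_13[x]: a(x)·b(x) = (6x^2 + 7x + 2)·(7x^2 + 3x + 1) = 3x^4 + 2x^3 + 2x^2 + 2. This has degree ≥ 3, so divide by f(x) over F_13: 3x^4 + 2x^3 + 2x^2 + 2 = (3x + 4)·(x^3 + 8x^2 + 6x + 4) + (4x^2 + 3x + 12). Hence a·b ≡ 4x^2 + 3x + 12 (mod f). (F_13[x]/(f) is a field with 13^3 = 2197 elements since f is irreducible of degree 3.)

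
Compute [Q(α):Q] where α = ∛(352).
[Q(α):Q] = 3

The minimal polynomial of α is x^3 - 352, irreducible over Q since 352 is not a perfect cube (so x^3 - 352 has no rational root). Hence [Q(α):Q] = deg(m_α) = 3.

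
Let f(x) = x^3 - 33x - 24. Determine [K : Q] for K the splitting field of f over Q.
[K : Q] = 6

By the rational root test, any rational root of the monic integer polynomial f(x) = x^3 - 33x - 24 must be an integer dividing the constant term -24, i.e. one of ±{1, 2, 3, 4, 6, 8, 12, 24}. Evaluating: f(1) = -56, f(-1) = 8, f(2) = -82, f(-2) = 34, f(3) = -96, f(-3) = 48, f(4) = -92, f(-4) = 44, f(6) = -6, f(-6) = -42, f(8) = 224, f(-8) = -272, f(12) = 1308, f(-12) = -1356, f(24) = 13008, f(-24) = -13056; none is 0, so f has no rational root and is therefore irreducible over Q (a cubic with no linear factor over a field is irreducible). For an irreducible cubic, the Galois group is A_3 or S_3 according as the discriminant disc(f) = -4a^3 - 27b^2 = -4·(-33)^3 - 27·(-24)^2 = 128196 is or is not a square in Q. Here disc(f) = 128196 is not a perfect square in Q, so the Galois group of f over Q is not contained in A_3 and must be all of S_3. The splitting field has degree |S_3| = 6 over Q, so [K : Q] = 6.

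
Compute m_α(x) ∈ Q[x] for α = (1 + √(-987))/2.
m_α(x) = x^2 - x + 247

From 2α - 1 = √(-987), squaring gives (2α - 1)^2 = -987, i.e. 4α^2 - 4α + 1 = -987, so α^2 - α + (1 + 987)/4 = 0. Since -987 ≡ 1 (mod 4), (1 + 987)/4 = 247 ∈ Z. The polynomial x^2 - x + 247 has discriminant 1 - 4·(247) = -987, which is not a perfect square in Q (d = -987 is squarefree and ≠ 1), so x^2 - x + 247 is irreducible over Q. It is the minimal polynomial of α.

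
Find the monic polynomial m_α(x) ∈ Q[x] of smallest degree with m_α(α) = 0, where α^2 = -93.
m_α(x) = x^2 + 93

α satisfies α^2 + 93 = 0, so x^2 + 93 annihilates α. Since d = -93 is squarefree and ≠ 1, it is not a perfect square in Q, so x^2 + 93 has no rational root and is therefore irreducible over Q (a degree-2 polynomial over a field is irreducible iff it has no root). Hence m_α(x) = x^2 + 93.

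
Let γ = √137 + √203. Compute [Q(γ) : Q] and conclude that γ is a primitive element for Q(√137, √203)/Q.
[Q(γ) : Q] = 4 (equivalently, Q(γ) = Q(√137, √203))

Obviously Q(γ) ⊆ Q(√137, √203), and [Q(√137, √203):Q] = 4 (since 137, 203 are distinct squarefree integers > 1 with 27811 not a perfect square). To show equality we compute the minimal polynomial of γ. From γ = √137 + √203: γ^2 = 137 + 2√(27811) + 203 = 340 + 2√(27811), so γ^2 - 340 = 2√(27811); squaring, (γ^2 - 340)^2 = 4·27811, i.e. γ^4 - 680γ^2 + 115600 - 111244 = 0, i.e. γ^4 - 680γ^2 + 4356 = 0. So γ is a root of x^4 - 680x^2 + 4356. This polynomial is irreducible over Q: it has no rational root (each ±√137 ± √203 is irrational), and any factorization into two quadratics over Q would force √(27811) ∈ Q (pairing opposite roots) or √137, √203 ∈ Q (other pairings), all impossible. Hence [Q(γ):Q] = 4 = [Q(√137, √203):Q], so Q(γ) = Q(√137, √203).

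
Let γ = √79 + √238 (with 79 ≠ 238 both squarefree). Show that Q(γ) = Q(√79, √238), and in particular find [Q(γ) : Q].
[Q(γ) : Q] = 4 (equivalently, Q(γ) = Q(√79, √238))

Obviously Q(γ) ⊆ Q(√79, √238), and [Q(√79, √238):Q] = 4 (since 79, 238 are distinct squarefree integers > 1 with 18802 not a perfect square). To show equality we compute the minimal polynomial of γ. From γ = √79 + √238: γ^2 = 79 + 2√(18802) + 238 = 317 + 2√(18802), so γ^2 - 317 = 2√(18802); squaring, (γ^2 - 317)^2 = 4·18802, i.e. γ^4 - 634γ^2 + 100489 - 75208 = 0, i.e. γ^4 - 634γ^2 + 25281 = 0. So γ is a root of x^4 - 634x^2 + 25281. This polynomial is irreducible over Q: it has no rational root (each ±√79 ± √238 is irrational), and any factorization into two quadratics over Q would force √(18802) ∈ Q (pairing opposite roots) or √79, √238 ∈ Q (other pairings), all impossible. Hence [Q(γ):Q] = 4 = [Q(√79, √238):Q], so Q(γ) = Q(√79, √238).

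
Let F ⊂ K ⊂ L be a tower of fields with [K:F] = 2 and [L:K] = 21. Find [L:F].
[L:F] = 42

The tower law says that for any tower of field extensions F ⊂ K ⊂ L with finite degrees, [L:F] = [L:K] · [K:F]. Here this gives [L:F] = 21 · 2 = 42.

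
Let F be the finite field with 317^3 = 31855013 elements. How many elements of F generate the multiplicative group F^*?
There are φ(31855012) = 13478400 primitive elements

F_q^* is cyclic of order q - 1 = 31855012. A cyclic group of order m has exactly φ(m) generators. Here m = 31855012 = 2^2 · 7 · 79 · 14401, so the number of primitive elements is φ(31855012) = 13478400.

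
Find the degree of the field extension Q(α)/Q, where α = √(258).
[Q(α):Q] = 2

[Q(α):Q] equals the degree of the minimal polynomial of α. Here α^2 = 258 and x^2 - 258 is irreducible (d = 258 is squarefree, ≠ 1, hence not a square), so deg(m_α) = 2. Thus [Q(α):Q] = 2.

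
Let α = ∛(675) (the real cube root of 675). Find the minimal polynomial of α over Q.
m_α(x) = x^3 - 675

α satisfies α^3 = 675, so x^3 - 675 annihilates α. By the rational root test, a rational root p/q (in lowest terms) of x^3 - 675 would satisfy p^3 = 675 q^3, forcing q = 1 and p^3 = 675; but 675 is not a perfect cube, contradiction. A monic cubic over Q with no rational root is irreducible (any nontrivial factorization would include a linear factor). Hence x^3 - 675 is the minimal polynomial of α, and in particular [Q(α):Q] = 3.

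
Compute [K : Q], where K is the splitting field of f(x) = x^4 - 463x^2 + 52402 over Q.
[K : Q] = 4

Solving the quadratic in x^2: x^2 = (463 ± √(463^2 - 4·52402))/2 = (463 ± √4761)/2 = (463 ± 69)/2, giving x^2 = 197 or x^2 = 266. So f(x) = (x^2 - 197)(x^2 - 266) and the roots of f are ±√197, ±√266. Hence the splitting field is K = Q(√197, √266). Since 197 and 266 are distinct squarefree integers > 1, their product 52402 is not a perfect square, so √266 ∉ Q(√197). By the tower law [K:Q] = [Q(√197,√266):Q(√197)] · [Q(√197):Q] = 2 · 2 = 4.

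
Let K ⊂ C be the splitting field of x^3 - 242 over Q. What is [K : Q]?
[K : Q] = 6

The roots of x^3 - 242 are ∛242, ω∛242, ω^2∛242 where ω = e^(2πi/3) is a primitive cube root of unity, so K = Q(∛242, ω). Now [Q(∛242):Q] = 3 (since 242 is not a perfect cube, x^3 - 242 is irreducible) and [Q(ω):Q] = 2. Both 2 and 3 divide [K:Q], and [K:Q] ≤ 3·2 = 6, so [K:Q] = 6. (Equivalently: Q(∛242) ⊂ R but ω ∉ R, so [K : Q(∛242)] = 2.)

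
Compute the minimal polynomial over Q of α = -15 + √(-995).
m_α(x) = x^2 + 30x + 1220

From α + 15 = √(-995), squaring gives (α + 15)^2 = -995, i.e. α^2 + 30α + 225 = -995, so α^2 + 30α + 1220 = 0. The discriminant of x^2 + 30x + 1220 is (30)^2 - 4·(1220) = 900 - 4880 = -3980, and 4·(-995) is not a perfect square in Q since -995 is squarefree and ≠ 1. Hence x^2 + 30x + 1220 is irreducible over Q and is the minimal polynomial of α.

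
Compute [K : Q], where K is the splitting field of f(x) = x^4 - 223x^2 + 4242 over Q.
[K : Q] = 4

Solving the quadratic in x^2: x^2 = (223 ± √(223^2 - 4·4242))/2 = (223 ± √32761)/2 = (223 ± 181)/2, giving x^2 = 21 or x^2 = 202. So f(x) = (x^2 - 21)(x^2 - 202) and the roots of f are ±√21, ±√202. Hence the splitting field is K = Q(√21, √202). Since 21 and 202 are distinct squarefree integers > 1, their product 4242 is not a perfect square, so √202 ∉ Q(√21). By the tower law [K:Q] = [Q(√21,√202):Q(√21)] · [Q(√21):Q] = 2 · 2 = 4.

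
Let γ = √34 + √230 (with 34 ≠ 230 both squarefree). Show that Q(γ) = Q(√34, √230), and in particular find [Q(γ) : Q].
[Q(γ) : Q] = 4 (equivalently, Q(γ) = Q(√34, √230))

Obviously Q(γ) ⊆ Q(√34, √230), and [Q(√34, √230):Q] = 4 (since 34, 230 are distinct squarefree integers > 1 with 7820 not a perfect square). To show equality we compute the minimal polynomial of γ. From γ = √34 + √230: γ^2 = 34 + 2√(7820) + 230 = 264 + 2√(7820), so γ^2 - 264 = 2√(7820); squaring, (γ^2 - 264)^2 = 4·7820, i.e. γ^4 - 528γ^2 + 69696 - 31280 = 0, i.e. γ^4 - 528γ^2 + 38416 = 0. So γ is a root of x^4 - 528x^2 + 38416. This polynomial is irreducible over Q: it has no rational root (each ±√34 ± √230 is irrational), and any factorization into two quadratics over Q would force √(7820) ∈ Q (pairing opposite roots) or √34, √230 ∈ Q (other pairings), all impossible. Hence [Q(γ):Q] = 4 = [Q(√34, √230):Q], so Q(γ) = Q(√34, √230).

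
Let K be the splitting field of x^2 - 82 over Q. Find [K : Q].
[K : Q] = 2

f(x) = x^2 - 82 factors as (x - √82)(x + √82). The splitting field is K = Q(√82). Since 82 is squarefree and > 1, it is not a perfect square, so x^2 - 82 is irreducible over Q and [Q(√82) : Q] = 2. Hence [K : Q] = 2.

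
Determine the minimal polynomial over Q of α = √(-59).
m_α(x) = x^2 + 59

α satisfies α^2 + 59 = 0, so x^2 + 59 annihilates α. Since d = -59 is squarefree and ≠ 1, it is not a perfect square in Q, so x^2 + 59 has no rational root and is therefore irreducible over Q (a degree-2 polynomial over a field is irreducible iff it has no root). Hence m_α(x) = x^2 + 59.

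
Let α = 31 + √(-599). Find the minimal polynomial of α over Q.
m_α(x) = x^2 - 62x + 1560

From α - 31 = √(-599), squaring gives (α - 31)^2 = -599, i.e. α^2 - 62α + 961 = -599, so α^2 - 62α + 1560 = 0. The discriminant of x^2 - 62x + 1560 is (-62)^2 - 4·(1560) = 3844 - 6240 = -2396, and 4·(-599) is not a perfect square in Q since -599 is squarefree and ≠ 1. Hence x^2 - 62x + 1560 is irreducible over Q and is the minimal polynomial of α.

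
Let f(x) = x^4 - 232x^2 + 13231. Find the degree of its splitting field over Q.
[K : Q] = 4

Solving the quadratic in x^2: x^2 = (232 ± √(232^2 - 4·13231))/2 = (232 ± √900)/2 = (232 ± 30)/2, giving x^2 = 101 or x^2 = 131. So f(x) = (x^2 - 101)(x^2 - 131) and the roots of f are ±√101, ±√131. Hence the splitting field is K = Q(√101, √131). Since 101 and 131 are distinct squarefree integers > 1, their product 13231 is not a perfect square, so √131 ∉ Q(√101). By the tower law [K:Q] = [Q(√101,√131):Q(√101)] · [Q(√101):Q] = 2 · 2 = 4.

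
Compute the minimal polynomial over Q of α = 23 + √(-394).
m_α(x) = x^2 - 46x + 923

From α - 23 = √(-394), squaring gives (α - 23)^2 = -394, i.e. α^2 - 46α + 529 = -394, so α^2 - 46α + 923 = 0. The discriminant of x^2 - 46x + 923 is (-46)^2 - 4·(923) = 2116 - 3692 = -1576, and 4·(-394) is not a perfect square in Q since -394 is squarefree and ≠ 1. Hence x^2 - 46x + 923 is irreducible over Q and is the minimal polynomial of α.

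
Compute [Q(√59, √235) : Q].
[Q(√59, √235) : Q] = 4

[Q(√59):Q] = 2 (min poly x^2 - 59, irreducible since 59 is squarefree > 1). For the top step, suppose √235 ∈ Q(√59), say √235 = c + d√59 with c, d ∈ Q. Squaring: 235 = c^2 + 59d^2 + 2cd√59. Since √59 ∉ Q this forces 2cd = 0. If d = 0 then √235 = c ∈ Q, contradicting 235 squarefree > 1. If c = 0 then 235 = 59d^2, so 59·235 = (59d)^2 is a perfect square in Q — but 59·235 = 13865 is not a perfect square (since 59 and 235 are distinct squarefree integers). Contradiction. Hence √235 ∉ Q(√59), so x^2 - 235 stays irreducible over Q(√59) and [Q(√59, √235) : Q(√59)] = 2. By the tower law, [Q(√59, √235) : Q] = 2 · 2 = 4.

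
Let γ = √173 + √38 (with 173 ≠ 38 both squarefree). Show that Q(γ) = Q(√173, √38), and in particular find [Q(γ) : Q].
[Q(γ) : Q] = 4 (equivalently, Q(γ) = Q(√173, √38))

Obviously Q(γ) ⊆ Q(√173, √38), and [Q(√173, √38):Q] = 4 (since 173, 38 are distinct squarefree integers > 1 with 6574 not a perfect square). To show equality we compute the minimal polynomial of γ. From γ = √173 + √38: γ^2 = 173 + 2√(6574) + 38 = 211 + 2√(6574), so γ^2 - 211 = 2√(6574); squaring, (γ^2 - 211)^2 = 4·6574, i.e. γ^4 - 422γ^2 + 44521 - 26296 = 0, i.e. γ^4 - 422γ^2 + 18225 = 0. So γ is a root of x^4 - 422x^2 + 18225. This polynomial is irreducible over Q: it has no rational root (each ±√173 ± √38 is irrational), and any factorization into two quadratics over Q would force √(6574) ∈ Q (pairing opposite roots) or √173, √38 ∈ Q (other pairings), all impossible. Hence [Q(γ):Q] = 4 = [Q(√173, √38):Q], so Q(γ) = Q(√173, √38).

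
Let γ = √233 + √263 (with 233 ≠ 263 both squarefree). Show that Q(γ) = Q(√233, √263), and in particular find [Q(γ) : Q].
[Q(γ) : Q] = 4 (equivalently, Q(γ) = Q(√233, √263))

Obviously Q(γ) ⊆ Q(√233, √263), and [Q(√233, √263):Q] = 4 (since 233, 263 are distinct squarefree integers > 1 with 61279 not a perfect square). To show equality we compute the minimal polynomial of γ. From γ = √233 + √263: γ^2 = 233 + 2√(61279) + 263 = 496 + 2√(61279), so γ^2 - 496 = 2√(61279); squaring, (γ^2 - 496)^2 = 4·61279, i.e. γ^4 - 992γ^2 + 246016 - 245116 = 0, i.e. γ^4 - 992γ^2 + 900 = 0. So γ is a root of x^4 - 992x^2 + 900. This polynomial is irreducible over Q: it has no rational root (each ±√233 ± √263 is irrational), and any factorization into two quadratics over Q would force √(61279) ∈ Q (pairing opposite roots) or √233, √263 ∈ Q (other pairings), all impossible. Hence [Q(γ):Q] = 4 = [Q(√233, √263):Q], so Q(γ) = Q(√233, √263).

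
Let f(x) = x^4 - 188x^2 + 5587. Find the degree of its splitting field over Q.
[K : Q] = 4

Solving the quadratic in x^2: x^2 = (188 ± √(188^2 - 4·5587))/2 = (188 ± √12996)/2 = (188 ± 114)/2, giving x^2 = 151 or x^2 = 37. So f(x) = (x^2 - 151)(x^2 - 37) and the roots of f are ±√151, ±√37. Hence the splitting field is K = Q(√151, √37). Since 151 and 37 are distinct squarefree integers > 1, their product 5587 is not a perfect square, so √37 ∉ Q(√151). By the tower law [K:Q] = [Q(√151,√37):Q(√151)] · [Q(√151):Q] = 2 · 2 = 4.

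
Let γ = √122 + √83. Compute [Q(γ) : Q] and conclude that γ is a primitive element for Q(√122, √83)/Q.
[Q(γ) : Q] = 4 (equivalently, Q(γ) = Q(√122, √83))

Obviously Q(γ) ⊆ Q(√122, √83), and [Q(√122, √83):Q] = 4 (since 122, 83 are distinct squarefree integers > 1 with 10126 not a perfect square). To show equality we compute the minimal polynomial of γ. From γ = √122 + √83: γ^2 = 122 + 2√(10126) + 83 = 205 + 2√(10126), so γ^2 - 205 = 2√(10126); squaring, (γ^2 - 205)^2 = 4·10126, i.e. γ^4 - 410γ^2 + 42025 - 40504 = 0, i.e. γ^4 - 410γ^2 + 1521 = 0. So γ is a root of x^4 - 410x^2 + 1521. This polynomial is irreducible over Q: it has no rational root (each ±√122 ± √83 is irrational), and any factorization into two quadratics over Q would force √(10126) ∈ Q (pairing opposite roots) or √122, √83 ∈ Q (other pairings), all impossible. Hence [Q(γ):Q] = 4 = [Q(√122, √83):Q], so Q(γ) = Q(√122, √83).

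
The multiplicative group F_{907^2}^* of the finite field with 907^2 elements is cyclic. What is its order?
|F_{907^2}^*| = 822648

F_{907^2} has 907^2 = 822649 elements; its multiplicative group consists of all nonzero elements, so |F_{907^2}^*| = 822649 - 1 = 822648. (It is cyclic since any finite subgroup of the multiplicative group of a field is cyclic.)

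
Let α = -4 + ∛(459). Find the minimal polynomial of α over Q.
m_α(x) = x^3 + 12x^2 + 48x - 395

Set β = α + 4 = ∛(459), so β^3 = 459. Then (α + 4)^3 - 459 = 0, i.e. α is a root of g(x) = (x + 4)^3 - 459 = x^3 + 12x^2 + 48x - 395. Since g(x) = h(x + 4) where h(x) = x^3 - 459, and h is irreducible over Q (because 459 is not a perfect cube, so h has no rational root, and a monic cubic with no rational root is irreducible), g is also irreducible (irreducibility is preserved under the substitution x → x + 4). Hence m_α(x) = x^3 + 12x^2 + 48x - 395.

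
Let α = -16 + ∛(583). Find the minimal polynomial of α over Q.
m_α(x) = x^3 + 48x^2 + 768x + 3513

Set β = α + 16 = ∛(583), so β^3 = 583. Then (α + 16)^3 - 583 = 0, i.e. α is a root of g(x) = (x + 16)^3 - 583 = x^3 + 48x^2 + 768x + 3513. Since g(x) = h(x + 16) where h(x) = x^3 - 583, and h is irreducible over Q (because 583 is not a perfect cube, so h has no rational root, and a monic cubic with no rational root is irreducible), g is also irreducible (irreducibility is preserved under the substitution x → x + 16). Hence m_α(x) = x^3 + 48x^2 + 768x + 3513.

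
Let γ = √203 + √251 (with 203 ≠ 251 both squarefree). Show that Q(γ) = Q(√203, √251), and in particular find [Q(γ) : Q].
[Q(γ) : Q] = 4 (equivalently, Q(γ) = Q(√203, √251))

Obviously Q(γ) ⊆ Q(√203, √251), and [Q(√203, √251):Q] = 4 (since 203, 251 are distinct squarefree integers > 1 with 50953 not a perfect square). To show equality we compute the minimal polynomial of γ. From γ = √203 + √251: γ^2 = 203 + 2√(50953) + 251 = 454 + 2√(50953), so γ^2 - 454 = 2√(50953); squaring, (γ^2 - 454)^2 = 4·50953, i.e. γ^4 - 908γ^2 + 206116 - 203812 = 0, i.e. γ^4 - 908γ^2 + 2304 = 0. So γ is a root of x^4 - 908x^2 + 2304. This polynomial is irreducible over Q: it has no rational root (each ±√203 ± √251 is irrational), and any factorization into two quadratics over Q would force √(50953) ∈ Q (pairing opposite roots) or √203, √251 ∈ Q (other pairings), all impossible. Hence [Q(γ):Q] = 4 = [Q(√203, √251):Q], so Q(γ) = Q(√203, √251).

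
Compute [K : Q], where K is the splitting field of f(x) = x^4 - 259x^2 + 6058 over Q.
[K : Q] = 4

Solving the quadratic in x^2: x^2 = (259 ± √(259^2 - 4·6058))/2 = (259 ± √42849)/2 = (259 ± 207)/2, giving x^2 = 233 or x^2 = 26. So f(x) = (x^2 - 233)(x^2 - 26) and the roots of f are ±√233, ±√26. Hence the splitting field is K = Q(√233, √26). Since 233 and 26 are distinct squarefree integers > 1, their product 6058 is not a perfect square, so √26 ∉ Q(√233). By the tower law [K:Q] = [Q(√233,√26):Q(√233)] · [Q(√233):Q] = 2 · 2 = 4.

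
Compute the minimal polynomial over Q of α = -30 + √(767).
m_α(x) = x^2 + 60x + 133

From α + 30 = √(767), squaring gives (α + 30)^2 = 767, i.e. α^2 + 60α + 900 = 767, so α^2 + 60α + 133 = 0. The discriminant of x^2 + 60x + 133 is (60)^2 - 4·(133) = 3600 - 532 = 3068, and 4·(767) is not a perfect square in Q since 767 is squarefree and ≠ 1. Hence x^2 + 60x + 133 is irreducible over Q and is the minimal polynomial of α.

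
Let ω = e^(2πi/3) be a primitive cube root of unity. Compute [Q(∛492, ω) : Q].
[Q(∛492, ω) : Q] = 6

[Q(∛492):Q] = 3 (min poly x^3 - 492, irreducible since 492 is not a perfect cube). [Q(ω):Q] = 2 (min poly x^2 + x + 1). Since Q(∛492) ⊂ R and ω ∉ R, we have ω ∉ Q(∛492), so x^2 + x + 1 remains irreducible over Q(∛492) and [Q(∛492, ω) : Q(∛492)] = 2. By the tower law, [Q(∛492, ω) : Q] = 3 · 2 = 6. (In fact Q(∛492, ω) is the splitting field of x^3 - 492 over Q.)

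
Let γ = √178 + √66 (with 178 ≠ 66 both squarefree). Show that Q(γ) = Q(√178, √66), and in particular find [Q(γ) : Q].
[Q(γ) : Q] = 4 (equivalently, Q(γ) = Q(√178, √66))

Obviously Q(γ) ⊆ Q(√178, √66), and [Q(√178, √66):Q] = 4 (since 178, 66 are distinct squarefree integers > 1 with 11748 not a perfect square). To show equality we compute the minimal polynomial of γ. From γ = √178 + √66: γ^2 = 178 + 2√(11748) + 66 = 244 + 2√(11748), so γ^2 - 244 = 2√(11748); squaring, (γ^2 - 244)^2 = 4·11748, i.e. γ^4 - 488γ^2 + 59536 - 46992 = 0, i.e. γ^4 - 488γ^2 + 12544 = 0. So γ is a root of x^4 - 488x^2 + 12544. This polynomial is irreducible over Q: it has no rational root (each ±√178 ± √66 is irrational), and any factorization into two quadratics over Q would force √(11748) ∈ Q (pairing opposite roots) or √178, √66 ∈ Q (other pairings), all impossible. Hence [Q(γ):Q] = 4 = [Q(√178, √66):Q], so Q(γ) = Q(√178, √66).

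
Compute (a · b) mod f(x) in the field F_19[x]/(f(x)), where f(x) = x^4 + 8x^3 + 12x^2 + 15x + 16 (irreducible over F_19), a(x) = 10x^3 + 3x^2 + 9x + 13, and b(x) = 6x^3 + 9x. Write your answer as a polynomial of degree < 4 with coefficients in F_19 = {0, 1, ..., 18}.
a · b ≡ 5x^3 + 18x^2 + x + 12 (mod f(x))

Multiply in F_19[x]: a(x)·b(x) = (10x^3 + 3x^2 + 9x + 13)·(6x^3 + 9x) = 3x^6 + 18x^5 + 11x^4 + 10x^3 + 5x^2 + 3x. This has degree ≥ 4, so divide by f(x) over F_19: 3x^6 + 18x^5 + 11x^4 + 10x^3 + 5x^2 + 3x = (3x^2 + 13x + 4)·(x^4 + 8x^3 + 12x^2 + 15x + 16) + (5x^3 + 18x^2 + x + 12). Hence a·b ≡ 5x^3 + 18x^2 + x + 12 (mod f). (F_19[x]/(f) is a field with 19^4 = 130321 elements since f is irreducible of degree 4.)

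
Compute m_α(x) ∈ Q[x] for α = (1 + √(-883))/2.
m_α(x) = x^2 - x + 221

From 2α - 1 = √(-883), squaring gives (2α - 1)^2 = -883, i.e. 4α^2 - 4α + 1 = -883, so α^2 - α + (1 + 883)/4 = 0. Since -883 ≡ 1 (mod 4), (1 + 883)/4 = 221 ∈ Z. The polynomial x^2 - x + 221 has discriminant 1 - 4·(221) = -883, which is not a perfect square in Q (d = -883 is squarefree and ≠ 1), so x^2 - x + 221 is irreducible over Q. It is the minimal polynomial of α.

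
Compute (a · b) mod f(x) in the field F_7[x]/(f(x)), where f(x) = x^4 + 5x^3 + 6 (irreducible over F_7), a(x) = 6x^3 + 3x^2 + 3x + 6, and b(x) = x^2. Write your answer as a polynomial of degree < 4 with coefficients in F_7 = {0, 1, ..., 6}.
a · b ≡ 5x^3 + 6x^2 + 6x + 1 (mod f(x))

Multiply in F_7[x]: a(x)·b(x) = (6x^3 + 3x^2 + 3x + 6)·(x^2) = 6x^5 + 3x^4 + 3x^3 + 6x^2. This has degree ≥ 4, so divide by f(x) over F_7: 6x^5 + 3x^4 + 3x^3 + 6x^2 = (6x + 1)·(x^4 + 5x^3 + 6) + (5x^3 + 6x^2 + 6x + 1). Hence a·b ≡ 5x^3 + 6x^2 + 6x + 1 (mod f). (F_7[x]/(f) is a field with 7^4 = 2401 elements since f is irreducible of degree 4.)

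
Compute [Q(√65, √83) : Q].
[Q(√65, √83) : Q] = 4

[Q(√65):Q] = 2 (min poly x^2 - 65, irreducible since 65 is squarefree > 1). For the top step, suppose √83 ∈ Q(√65), say √83 = c + d√65 with c, d ∈ Q. Squaring: 83 = c^2 + 65d^2 + 2cd√65. Since √65 ∉ Q this forces 2cd = 0. If d = 0 then √83 = c ∈ Q, contradicting 83 squarefree > 1. If c = 0 then 83 = 65d^2, so 65·83 = (65d)^2 is a perfect square in Q — but 65·83 = 5395 is not a perfect square (since 65 and 83 are distinct squarefree integers). Contradiction. Hence √83 ∉ Q(√65), so x^2 - 83 stays irreducible over Q(√65) and [Q(√65, √83) : Q(√65)] = 2. By the tower law, [Q(√65, √83) : Q] = 2 · 2 = 4.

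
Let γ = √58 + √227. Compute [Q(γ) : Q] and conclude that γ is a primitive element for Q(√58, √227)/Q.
[Q(γ) : Q] = 4 (equivalently, Q(γ) = Q(√58, √227))

Obviously Q(γ) ⊆ Q(√58, √227), and [Q(√58, √227):Q] = 4 (since 58, 227 are distinct squarefree integers > 1 with 13166 not a perfect square). To show equality we compute the minimal polynomial of γ. From γ = √58 + √227: γ^2 = 58 + 2√(13166) + 227 = 285 + 2√(13166), so γ^2 - 285 = 2√(13166); squaring, (γ^2 - 285)^2 = 4·13166, i.e. γ^4 - 570γ^2 + 81225 - 52664 = 0, i.e. γ^4 - 570γ^2 + 28561 = 0. So γ is a root of x^4 - 570x^2 + 28561. This polynomial is irreducible over Q: it has no rational root (each ±√58 ± √227 is irrational), and any factorization into two quadratics over Q would force √(13166) ∈ Q (pairing opposite roots) or √58, √227 ∈ Q (other pairings), all impossible. Hence [Q(γ):Q] = 4 = [Q(√58, √227):Q], so Q(γ) = Q(√58, √227).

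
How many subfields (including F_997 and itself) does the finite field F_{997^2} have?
F_{997^2} has 2 subfields

The subfields of F_{p^n} are exactly the fields F_{p^d} for d | n (each is the fixed field of the unique index-d subgroup of Gal(F_{p^n}/F_p) ≅ Z/nZ). The divisors of n = 2 are {1, 2}, giving 2 subfields: F_{997^1}, F_{997^2}.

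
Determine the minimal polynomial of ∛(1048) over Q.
m_α(x) = x^3 - 1048

α satisfies α^3 = 1048, so x^3 - 1048 annihilates α. By the rational root test, a rational root p/q (in lowest terms) of x^3 - 1048 would satisfy p^3 = 1048 q^3, forcing q = 1 and p^3 = 1048; but 1048 is not a perfect cube, contradiction. A monic cubic over Q with no rational root is irreducible (any nontrivial factorization would include a linear factor). Hence x^3 - 1048 is the minimal polynomial of α, and in particular [Q(α):Q] = 3.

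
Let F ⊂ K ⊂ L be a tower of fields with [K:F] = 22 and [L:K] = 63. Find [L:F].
[L:F] = 1386

The tower law says that for any tower of field extensions F ⊂ K ⊂ L with finite degrees, [L:F] = [L:K] · [K:F]. Here this gives [L:F] = 63 · 22 = 1386.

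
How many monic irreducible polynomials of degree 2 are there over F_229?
There are 26106 monic irreducible polynomials of degree 2 over F_229

Each element of F_{229^2} that lies in no proper subfield is a root of exactly one monic irreducible of degree 2 over F_229, and each such polynomial has 2 distinct roots in F_{229^2}. By Möbius inversion the count is N_229(2) = (1/2) Σ_{d|2} μ(2/d) · 229^d = (1/2)(μ(2)·229^1 + μ(1)·229^2) = 52212/2 = 26106.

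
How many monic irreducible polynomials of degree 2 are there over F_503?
There are 126253 monic irreducible polynomials of degree 2 over F_503

Each element of F_{503^2} that lies in no proper subfield is a root of exactly one monic irreducible of degree 2 over F_503, and each such polynomial has 2 distinct roots in F_{503^2}. By Möbius inversion the count is N_503(2) = (1/2) Σ_{d|2} μ(2/d) · 503^d = (1/2)(μ(2)·503^1 + μ(1)·503^2) = 252506/2 = 126253.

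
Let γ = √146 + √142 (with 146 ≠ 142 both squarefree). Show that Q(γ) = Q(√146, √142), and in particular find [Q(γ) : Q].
[Q(γ) : Q] = 4 (equivalently, Q(γ) = Q(√146, √142))

Obviously Q(γ) ⊆ Q(√146, √142), and [Q(√146, √142):Q] = 4 (since 146, 142 are distinct squarefree integers > 1 with 20732 not a perfect square). To show equality we compute the minimal polynomial of γ. From γ = √146 + √142: γ^2 = 146 + 2√(20732) + 142 = 288 + 2√(20732), so γ^2 - 288 = 2√(20732); squaring, (γ^2 - 288)^2 = 4·20732, i.e. γ^4 - 576γ^2 + 82944 - 82928 = 0, i.e. γ^4 - 576γ^2 + 16 = 0. So γ is a root of x^4 - 576x^2 + 16. This polynomial is irreducible over Q: it has no rational root (each ±√146 ± √142 is irrational), and any factorization into two quadratics over Q would force √(20732) ∈ Q (pairing opposite roots) or √146, √142 ∈ Q (other pairings), all impossible. Hence [Q(γ):Q] = 4 = [Q(√146, √142):Q], so Q(γ) = Q(√146, √142).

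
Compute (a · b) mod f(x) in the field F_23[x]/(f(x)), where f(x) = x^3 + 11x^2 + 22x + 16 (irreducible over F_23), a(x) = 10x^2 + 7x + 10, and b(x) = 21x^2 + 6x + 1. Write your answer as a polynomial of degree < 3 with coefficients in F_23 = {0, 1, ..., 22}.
a · b ≡ 7x^2 + 9x + 9 (mod f(x))

Multiply in F_23[x]: a(x)·b(x) = (10x^2 + 7x + 10)·(21x^2 + 6x + 1) = 3x^4 + 9x^2 + 21x + 10. This has degree ≥ 3, so divide by f(x) over F_23: 3x^4 + 9x^2 + 21x + 10 = (3x + 13)·(x^3 + 11x^2 + 22x + 16) + (7x^2 + 9x + 9). Hence a·b ≡ 7x^2 + 9x + 9 (mod f). (F_23[x]/(f) is a field with 23^3 = 12167 elements since f is irreducible of degree 3.)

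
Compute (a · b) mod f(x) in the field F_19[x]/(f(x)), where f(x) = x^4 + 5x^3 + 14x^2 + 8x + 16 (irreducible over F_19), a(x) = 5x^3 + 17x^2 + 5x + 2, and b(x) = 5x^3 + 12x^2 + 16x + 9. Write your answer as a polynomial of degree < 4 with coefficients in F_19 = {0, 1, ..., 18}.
a · b ≡ 4x^3 + 18x^2 + 11x + 13 (mod f(x))

Multiply in F_19[x]: a(x)·b(x) = (5x^3 + 17x^2 + 5x + 2)·(5x^3 + 12x^2 + 16x + 9) = 6x^6 + 12x^5 + 5x^4 + 7x^3 + 10x^2 + x + 18. This has degree ≥ 4, so divide by f(x) over F_19: 6x^6 + 12x^5 + 5x^4 + 7x^3 + 10x^2 + x + 18 = (6x^2 + x + 11)·(x^4 + 5x^3 + 14x^2 + 8x + 16) + (4x^3 + 18x^2 + 11x + 13). Hence a·b ≡ 4x^3 + 18x^2 + 11x + 13 (mod f). (F_19[x]/(f) is a field with 19^4 = 130321 elements since f is irreducible of degree 4.)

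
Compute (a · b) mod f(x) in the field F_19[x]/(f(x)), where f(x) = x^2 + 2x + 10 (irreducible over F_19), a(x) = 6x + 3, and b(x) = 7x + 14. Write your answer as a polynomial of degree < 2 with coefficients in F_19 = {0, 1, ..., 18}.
a · b ≡ 2x + 2 (mod f(x))

Multiply in F_19[x]: a(x)·b(x) = (6x + 3)·(7x + 14) = 4x^2 + 10x + 4. This has degree ≥ 2, so divide by f(x) over F_19: 4x^2 + 10x + 4 = (4)·(x^2 + 2x + 10) + (2x + 2). Hence a·b ≡ 2x + 2 (mod f). (F_19[x]/(f) is a field with 19^2 = 361 elements since f is irreducible of degree 2.)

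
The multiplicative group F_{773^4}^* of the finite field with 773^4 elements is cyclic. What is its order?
|F_{773^4}^*| = 357040905840

F_{773^4} has 773^4 = 357040905841 elements; its multiplicative group consists of all nonzero elements, so |F_{773^4}^*| = 357040905841 - 1 = 357040905840. (It is cyclic since any finite subgroup of the multiplicative group of a field is cyclic.)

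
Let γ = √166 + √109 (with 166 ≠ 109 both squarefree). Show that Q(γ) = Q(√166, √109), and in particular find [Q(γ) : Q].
[Q(γ) : Q] = 4 (equivalently, Q(γ) = Q(√166, √109))

Obviously Q(γ) ⊆ Q(√166, √109), and [Q(√166, √109):Q] = 4 (since 166, 109 are distinct squarefree integers > 1 with 18094 not a perfect square). To show equality we compute the minimal polynomial of γ. From γ = √166 + √109: γ^2 = 166 + 2√(18094) + 109 = 275 + 2√(18094), so γ^2 - 275 = 2√(18094); squaring, (γ^2 - 275)^2 = 4·18094, i.e. γ^4 - 550γ^2 + 75625 - 72376 = 0, i.e. γ^4 - 550γ^2 + 3249 = 0. So γ is a root of x^4 - 550x^2 + 3249. This polynomial is irreducible over Q: it has no rational root (each ±√166 ± √109 is irrational), and any factorization into two quadratics over Q would force √(18094) ∈ Q (pairing opposite roots) or √166, √109 ∈ Q (other pairings), all impossible. Hence [Q(γ):Q] = 4 = [Q(√166, √109):Q], so Q(γ) = Q(√166, √109).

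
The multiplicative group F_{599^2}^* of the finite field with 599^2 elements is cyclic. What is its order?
|F_{599^2}^*| = 358800

F_{599^2} has 599^2 = 358801 elements; its multiplicative group consists of all nonzero elements, so |F_{599^2}^*| = 358801 - 1 = 358800. (It is cyclic since any finite subgroup of the multiplicative group of a field is cyclic.)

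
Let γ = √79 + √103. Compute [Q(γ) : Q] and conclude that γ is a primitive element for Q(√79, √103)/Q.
[Q(γ) : Q] = 4 (equivalently, Q(γ) = Q(√79, √103))

Obviously Q(γ) ⊆ Q(√79, √103), and [Q(√79, √103):Q] = 4 (since 79, 103 are distinct squarefree integers > 1 with 8137 not a perfect square). To show equality we compute the minimal polynomial of γ. From γ = √79 + √103: γ^2 = 79 + 2√(8137) + 103 = 182 + 2√(8137), so γ^2 - 182 = 2√(8137); squaring, (γ^2 - 182)^2 = 4·8137, i.e. γ^4 - 364γ^2 + 33124 - 32548 = 0, i.e. γ^4 - 364γ^2 + 576 = 0. So γ is a root of x^4 - 364x^2 + 576. This polynomial is irreducible over Q: it has no rational root (each ±√79 ± √103 is irrational), and any factorization into two quadratics over Q would force √(8137) ∈ Q (pairing opposite roots) or √79, √103 ∈ Q (other pairings), all impossible. Hence [Q(γ):Q] = 4 = [Q(√79, √103):Q], so Q(γ) = Q(√79, √103).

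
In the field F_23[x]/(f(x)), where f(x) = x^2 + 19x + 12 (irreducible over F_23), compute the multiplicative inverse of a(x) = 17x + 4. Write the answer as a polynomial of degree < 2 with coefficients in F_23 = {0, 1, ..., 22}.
a(x)^(-1) ≡ 14x + 7 (mod f(x))

Since f is irreducible over F_23, F_23[x]/(f) is a field and a(x) ≠ 0 has an inverse. Apply the extended Euclidean algorithm to f(x) and a(x) in F_23[x]: f(x) = (19x + 21)·a(x) + (20). The last nonzero remainder is the constant 20 = gcd(f, a) in F_23. Back-substituting through the division chain expresses 20 = s(x)·a(x) + t(x)·f(x) with s(x) ≡ 4x + 2 (mod f), so (4x + 2)·a(x) ≡ 20 (mod f). Multiplying by 20^(-1) ≡ 15 in F_23 gives a(x)^(-1) ≡ 15·(4x + 2) ≡ 14x + 7 (mod f). Check: (17x + 4)·(14x + 7) = 8x^2 + 14x + 5 ≡ 1 (mod x^2 + 19x + 12).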